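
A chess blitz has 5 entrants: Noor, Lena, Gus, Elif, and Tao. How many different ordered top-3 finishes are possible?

This is an ordered selection of 3 from 5: P(5,3).
That gives 5 × 4 × 3 = 60.

60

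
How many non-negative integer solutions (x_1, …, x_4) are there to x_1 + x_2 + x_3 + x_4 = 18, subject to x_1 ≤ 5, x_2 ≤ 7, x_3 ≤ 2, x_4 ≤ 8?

31

Without the upper bounds there are C(21,3) = 1330 ways to split 18 among 4 variables.
Subtract solutions that violate a single cap (substitute x_i' = x_i − (cap_i+1)): x_1 ≥ 6 gives C(15,3) = 455; x_2 ≥ 8 gives C(13,3) = 286; x_3 ≥ 3 gives C(18,3) = 816; x_4 ≥ 9 gives C(12,3) = 220. Together 1777.
Add back pairs where two caps are both exceeded: 35 + 220 + 20 + 120 + 4 + 84 = 483.
Subtract triples: 4 + 0 + 1 + 0 = 5.
By inclusion–exclusion the count is 1330 − 1777 + 483 − 5 = 31.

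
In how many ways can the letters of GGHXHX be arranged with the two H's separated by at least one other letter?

There are 6!/(2!·2!·2!) = 90 arrangements of GGHXHX in total.
If the two H's are adjacent, glue them into one block, leaving 5 items to arrange: (5)!/(2!·2!) = 30 ways.
Hence 90 − 30 = 60.

60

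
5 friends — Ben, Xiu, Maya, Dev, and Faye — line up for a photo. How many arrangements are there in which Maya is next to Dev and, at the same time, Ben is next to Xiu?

Treat {Maya,Dev} as one block (2 orders) and {Ben,Xiu} as another (2 orders).
That leaves 3 units to arrange: 2 × 2 × 3! = 4 × 6 = 24.

24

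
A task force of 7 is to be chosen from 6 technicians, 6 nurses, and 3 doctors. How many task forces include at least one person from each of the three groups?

5571

Unrestricted: C(15,7) = 6435 ways to pick any 7 of the 15.
Subtract selections that omit an entire group: no technicians → C(9,7) = 36; no nurses → C(9,7) = 36; no doctors → C(12,7) = 792.
Add back selections omitting two groups (i.e. drawn from a single group): C(6,7) + C(6,7) + C(3,7) = 0.
By inclusion–exclusion: 6435 − 864 + 0 = 5571.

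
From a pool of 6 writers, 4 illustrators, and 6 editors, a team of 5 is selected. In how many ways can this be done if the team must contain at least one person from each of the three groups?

Total 5-person selections from all 16: C(16,5) = 4368.
Selections missing a whole group: no writers → C(10,5) = 252; no illustrators → C(12,5) = 792; no editors → C(10,5) = 252.
Add back selections omitting two groups (i.e. drawn from a single group): C(6,5) + C(4,5) + C(6,5) = 12.
By inclusion–exclusion: 4368 − 1296 + 12 = 3084.

3084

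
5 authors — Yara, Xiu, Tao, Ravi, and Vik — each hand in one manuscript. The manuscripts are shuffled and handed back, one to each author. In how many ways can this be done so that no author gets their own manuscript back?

44

Count assignments avoiding every fixed point. For any j of the 5 authors fixed to their own manuscript, the other 5−j can be arranged in (5−j)! ways.
By inclusion–exclusion this is Σ_{j=0}^{5} (−1)^j C(5,j)·(5−j)!.
Computing: 120 − 120 + 60 − 20 + 5 − 1 = 44.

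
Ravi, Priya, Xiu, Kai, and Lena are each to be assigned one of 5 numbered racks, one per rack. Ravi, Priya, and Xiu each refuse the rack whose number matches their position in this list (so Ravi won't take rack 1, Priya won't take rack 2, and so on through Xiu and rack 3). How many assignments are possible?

Let Aᵢ (for i ∈ {1, 2, 3}) be the placements that put person i in their forbidden rack. Any j of these fix j positions, leaving (5−j)! ways to fill the rest, and there are C(3,j) ways to pick which j.
By inclusion–exclusion, the number of valid placements is Σ_{j=0}^{3} (−1)^j C(3,j)·(5−j)!.
Computing: 120 − 72 + 18 − 2 = 64.

64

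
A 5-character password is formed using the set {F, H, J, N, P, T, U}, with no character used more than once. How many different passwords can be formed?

Choose and order 5 of the 7 symbols: the first character has 7 options, the next 6, and so on down to 3.
That product is 7 × 6 × 5 × 4 × 3 = 2520.

2520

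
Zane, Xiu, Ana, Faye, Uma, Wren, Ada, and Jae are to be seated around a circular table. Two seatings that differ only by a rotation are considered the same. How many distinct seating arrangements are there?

5040

Around a circle, 8 distinct people have 8!/8 = (7)! = 5040 rotationally distinct seatings.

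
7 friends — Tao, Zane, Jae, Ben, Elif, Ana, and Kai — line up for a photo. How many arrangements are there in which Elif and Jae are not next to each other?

Of the 7! = 5040 arrangements, those with Elif and Jae adjacent number 2 × 6! = 1440 (treat the pair as a block with 2 internal orders).
So 5040 − 1440 = 3600 arrangements keep them apart.

3600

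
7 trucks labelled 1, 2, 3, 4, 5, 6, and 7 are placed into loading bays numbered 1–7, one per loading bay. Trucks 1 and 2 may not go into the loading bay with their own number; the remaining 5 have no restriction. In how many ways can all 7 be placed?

Let Aᵢ (for i ∈ {1, 2}) be the placements that put truck i in its forbidden loading bay. Any j of these fix j positions, leaving (7−j)! ways to fill the rest, and there are C(2,j) ways to pick which j.
By inclusion–exclusion, the number of valid placements is Σ_{j=0}^{2} (−1)^j C(2,j)·(7−j)!.
Computing: 5040 − 1440 + 120 = 3720.

3720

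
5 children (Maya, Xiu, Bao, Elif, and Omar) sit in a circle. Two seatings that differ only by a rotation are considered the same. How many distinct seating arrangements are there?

Seat Maya anywhere (absorbing the rotational symmetry), then permute the other 4: (4)! = 24.

24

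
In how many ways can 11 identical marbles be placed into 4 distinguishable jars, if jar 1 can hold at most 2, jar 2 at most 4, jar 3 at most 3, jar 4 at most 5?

19

Without the upper bounds there are C(14,3) = 364 ways to split 11 among 4 jars.
Subtract solutions that violate a single cap (substitute x_i' = x_i − (cap_i+1)): x_1 ≥ 3 gives C(11,3) = 165; x_2 ≥ 5 gives C(9,3) = 84; x_3 ≥ 4 gives C(10,3) = 120; x_4 ≥ 6 gives C(8,3) = 56. Together 425.
Add back pairs where two caps are both exceeded: 20 + 35 + 10 + 10 + 1 + 4 = 80.
By inclusion–exclusion the count is 364 − 425 + 80 = 19.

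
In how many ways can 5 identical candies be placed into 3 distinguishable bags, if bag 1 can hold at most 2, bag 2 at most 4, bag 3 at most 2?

Without the upper bounds there are C(7,2) = 21 ways to split 5 among 3 bags.
Subtract solutions that violate a single cap (substitute x_i' = x_i − (cap_i+1)): x_1 ≥ 3 gives C(4,2) = 6; x_2 ≥ 5 gives C(2,2) = 1; x_3 ≥ 3 gives C(4,2) = 6. Together 13.
No two caps can be exceeded simultaneously, so the pair terms are all 0.
By inclusion–exclusion the count is 21 − 13 + 0 = 8.

8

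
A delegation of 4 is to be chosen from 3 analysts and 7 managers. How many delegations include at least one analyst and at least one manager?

175

Unrestricted: C(10,4) = 210 ways to pick any 4 of the 10.
Selections missing a whole group: no analysts → C(7,4) = 35; no managers → C(3,4) = 0.
Both groups omitted at once is impossible, so 210 − 35 = 175.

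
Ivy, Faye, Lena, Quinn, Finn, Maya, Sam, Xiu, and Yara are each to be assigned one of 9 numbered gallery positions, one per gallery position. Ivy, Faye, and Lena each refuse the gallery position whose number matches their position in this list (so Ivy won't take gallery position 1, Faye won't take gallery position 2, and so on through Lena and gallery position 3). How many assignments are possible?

Let Aᵢ (for i ∈ {1, 2, 3}) be the placements that put person i in their forbidden gallery position. Any j of these fix j positions, leaving (9−j)! ways to fill the rest, and there are C(3,j) ways to pick which j.
By inclusion–exclusion, the number of valid placements is Σ_{j=0}^{3} (−1)^j C(3,j)·(9−j)!.
Computing: 362880 − 120960 + 15120 − 720 = 256320.

256320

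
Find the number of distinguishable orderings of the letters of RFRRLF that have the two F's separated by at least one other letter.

Total arrangements of RFRRLF: 6!/(3!·2!) = 60.
Arrangements with the F's together: treat FF as one letter, giving (5)!/(3!) = 20.
Hence 60 − 20 = 40.

40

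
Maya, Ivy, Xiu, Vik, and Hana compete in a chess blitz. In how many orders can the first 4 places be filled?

This is an ordered selection of 4 from 5: P(5,4).
That gives 5 × 4 × 3 × 2 = 120.

120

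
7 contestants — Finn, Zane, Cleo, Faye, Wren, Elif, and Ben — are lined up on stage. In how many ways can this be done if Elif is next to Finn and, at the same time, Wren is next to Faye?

480

Treat {Elif,Finn} as one block (2 orders) and {Wren,Faye} as another (2 orders).
That leaves 5 units to arrange: 2 × 2 × 5! = 4 × 120 = 480.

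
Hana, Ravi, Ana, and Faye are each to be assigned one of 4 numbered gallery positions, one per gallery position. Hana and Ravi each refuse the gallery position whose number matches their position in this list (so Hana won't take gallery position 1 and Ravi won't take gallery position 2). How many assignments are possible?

14

Let Aᵢ (for i ∈ {1, 2}) be the placements that put person i in their forbidden gallery position. Any j of these fix j positions, leaving (4−j)! ways to fill the rest, and there are C(2,j) ways to pick which j.
By inclusion–exclusion, the number of valid placements is Σ_{j=0}^{2} (−1)^j C(2,j)·(4−j)!.
Computing: 24 − 12 + 2 = 14.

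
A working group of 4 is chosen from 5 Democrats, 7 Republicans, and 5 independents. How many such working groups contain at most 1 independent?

Split by how many independents are chosen (0 through 1).
Sum: C(5,0)·C(12,4) + C(5,1)·C(12,3) = 495 + 1100 = 1595.

1595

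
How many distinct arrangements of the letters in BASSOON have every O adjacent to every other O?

360

Treat the 2 copies of O as a single block. The multiset to arrange is then {OO, A, B, N, S, S}, 6 items in all.
That gives (6)!/(2!) = 360 arrangements.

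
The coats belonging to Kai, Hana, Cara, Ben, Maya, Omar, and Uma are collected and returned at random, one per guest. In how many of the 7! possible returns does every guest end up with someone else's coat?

Count assignments avoiding every fixed point. For any j of the 7 guests fixed to their own coat, the other 7−j can be arranged in (7−j)! ways.
By inclusion–exclusion this is Σ_{j=0}^{7} (−1)^j C(7,j)·(7−j)!.
Computing: 5040 − 5040 + 2520 − 840 + 210 − 42 + 7 − 1 = 1854.

1854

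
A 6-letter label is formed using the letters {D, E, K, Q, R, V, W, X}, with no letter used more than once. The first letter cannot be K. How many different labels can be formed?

17640

The first letter has 8−1 = 7 choices (anything except K).
The remaining 5 letters are filled from the other 7 symbols without repetition: 7 × 6 × 5 × 4 × 3 = 2520.
Total: 7 × 2520 = 17640.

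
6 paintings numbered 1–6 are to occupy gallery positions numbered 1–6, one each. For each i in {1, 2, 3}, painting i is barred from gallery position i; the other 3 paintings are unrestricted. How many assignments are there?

426

Let Aᵢ (for i ∈ {1, 2, 3}) be the placements that put painting i in its forbidden gallery position. Any j of these fix j positions, leaving (6−j)! ways to fill the rest, and there are C(3,j) ways to pick which j.
By inclusion–exclusion, the number of valid placements is Σ_{j=0}^{3} (−1)^j C(3,j)·(6−j)!.
Computing: 720 − 360 + 72 − 6 = 426.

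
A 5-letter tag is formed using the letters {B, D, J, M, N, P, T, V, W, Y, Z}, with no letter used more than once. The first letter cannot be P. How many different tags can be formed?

The first letter has 11−1 = 10 choices (anything except P).
The remaining 4 letters are filled from the other 10 symbols without repetition: 10 × 9 × 8 × 7 = 5040.
Total: 10 × 5040 = 50400.

50400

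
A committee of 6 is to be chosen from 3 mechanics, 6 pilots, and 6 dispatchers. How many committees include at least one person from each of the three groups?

With no constraint there are C(15,6) = 5005 possible selections.
Selections missing a whole group: no mechanics → C(12,6) = 924; no pilots → C(9,6) = 84; no dispatchers → C(9,6) = 84.
Add back selections omitting two groups (i.e. drawn from a single group): C(3,6) + C(6,6) + C(6,6) = 2.
By inclusion–exclusion: 5005 − 1092 + 2 = 3915.

3915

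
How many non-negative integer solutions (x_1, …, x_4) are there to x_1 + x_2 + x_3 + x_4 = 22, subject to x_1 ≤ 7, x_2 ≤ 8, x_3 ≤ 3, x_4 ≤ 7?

20

Without the upper bounds there are C(25,3) = 2300 ways to split 22 among 4 variables.
Subtract solutions that violate a single cap (substitute x_i' = x_i − (cap_i+1)): x_1 ≥ 8 gives C(17,3) = 680; x_2 ≥ 9 gives C(16,3) = 560; x_3 ≥ 4 gives C(21,3) = 1330; x_4 ≥ 8 gives C(17,3) = 680. Together 3250.
Add back pairs where two caps are both exceeded: 56 + 286 + 84 + 220 + 56 + 286 = 988.
Subtract triples: 4 + 0 + 10 + 4 = 18.
By inclusion–exclusion the count is 2300 − 3250 + 988 − 18 = 20.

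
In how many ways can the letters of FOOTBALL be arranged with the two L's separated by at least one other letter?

There are 8!/(2!·2!) = 10080 arrangements of FOOTBALL in total.
Arrangements with the L's together: treat LL as one letter, giving (7)!/(2!) = 2520.
Hence 10080 − 2520 = 7560.

7560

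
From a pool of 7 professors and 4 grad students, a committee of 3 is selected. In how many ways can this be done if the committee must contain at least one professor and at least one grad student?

With no constraint there are C(11,3) = 165 possible selections.
Subtract selections that omit an entire group: no professors → C(4,3) = 4; no grad students → C(7,3) = 35.
Both groups omitted at once is impossible, so 165 − 39 = 126.

126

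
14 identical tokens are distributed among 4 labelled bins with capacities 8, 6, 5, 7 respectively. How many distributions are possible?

260

Ignoring the caps, the number of non-negative solutions to x_1+…+x_4 = 14 is C(17,3) = 680.
Subtract solutions that violate a single cap (substitute x_i' = x_i − (cap_i+1)): x_1 ≥ 9 gives C(8,3) = 56; x_2 ≥ 7 gives C(10,3) = 120; x_3 ≥ 6 gives C(11,3) = 165; x_4 ≥ 8 gives C(9,3) = 84. Together 425.
Add back pairs where two caps are both exceeded: 0 + 0 + 0 + 4 + 0 + 1 = 5.
By inclusion–exclusion the count is 680 − 425 + 5 = 260.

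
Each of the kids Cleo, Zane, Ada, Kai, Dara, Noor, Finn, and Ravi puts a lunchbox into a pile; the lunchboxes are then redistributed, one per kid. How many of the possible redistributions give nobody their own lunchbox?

14833

Count assignments avoiding every fixed point. For any j of the 8 kids fixed to their own lunchbox, the other 8−j can be arranged in (8−j)! ways.
By inclusion–exclusion this is Σ_{j=0}^{8} (−1)^j C(8,j)·(8−j)!.
Computing: 40320 − 40320 + 20160 − 6720 + 1680 − 336 + 56 − 8 + 1 = 14833.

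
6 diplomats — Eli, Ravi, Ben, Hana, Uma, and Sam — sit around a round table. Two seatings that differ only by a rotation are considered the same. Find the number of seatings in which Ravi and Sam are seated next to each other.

Treat {Ravi, Sam} as one unit (2 internal orders) and seat the resulting 5 units around the table: (4)! circular arrangements.
So 2 × (4)! = 2 × 24 = 48.

48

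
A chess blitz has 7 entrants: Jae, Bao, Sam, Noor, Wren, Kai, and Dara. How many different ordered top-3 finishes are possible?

There are 7 choices for 1st place, 6 for 2nd, and 5 for 3rd.
That gives 7 × 6 × 5 = 210.

210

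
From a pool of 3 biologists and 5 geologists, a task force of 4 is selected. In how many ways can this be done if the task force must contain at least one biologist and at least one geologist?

Total 4-person selections from all 8: C(8,4) = 70.
Selections missing a whole group: no biologists → C(5,4) = 5; no geologists → C(3,4) = 0.
Both groups omitted at once is impossible, so 70 − 5 = 65.

65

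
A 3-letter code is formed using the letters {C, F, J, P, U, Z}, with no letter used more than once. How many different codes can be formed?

120

This is a permutation of 3 out of 6: P(6,3) = 6!/3!.
That product is 6 × 5 × 4 = 120.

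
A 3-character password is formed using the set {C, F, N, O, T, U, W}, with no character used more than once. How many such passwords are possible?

With no repetition, fill the 3 characters in order: 7 choices, then 6, down to 5.
7 × 6 × 5 = 210.

210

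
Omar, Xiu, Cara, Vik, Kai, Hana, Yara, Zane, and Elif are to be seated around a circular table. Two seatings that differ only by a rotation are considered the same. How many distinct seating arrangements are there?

40320

Around a circle, 9 distinct people have 9!/9 = (8)! = 40320 rotationally distinct seatings.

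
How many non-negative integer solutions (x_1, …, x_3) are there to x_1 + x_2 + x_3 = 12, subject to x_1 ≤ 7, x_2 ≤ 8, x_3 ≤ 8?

Without the upper bounds there are C(14,2) = 91 ways to split 12 among 3 variables.
Subtract solutions that violate a single cap (substitute x_i' = x_i − (cap_i+1)): x_1 ≥ 8 gives C(6,2) = 15; x_2 ≥ 9 gives C(5,2) = 10; x_3 ≥ 9 gives C(5,2) = 10. Together 35.
No two caps can be exceeded simultaneously, so the pair terms are all 0.
By inclusion–exclusion the count is 91 − 35 + 0 = 56.

56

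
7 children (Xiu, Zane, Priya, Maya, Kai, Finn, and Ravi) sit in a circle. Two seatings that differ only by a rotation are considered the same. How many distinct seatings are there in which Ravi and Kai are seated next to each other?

Glue Ravi and Kai into a block (2 internal orders). Seating 6 units around a circle gives (5)! arrangements.
So 2 × (5)! = 2 × 120 = 240.

240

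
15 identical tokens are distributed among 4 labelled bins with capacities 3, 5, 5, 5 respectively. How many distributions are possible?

20

Ignoring the caps, the number of non-negative solutions to x_1+…+x_4 = 15 is C(18,3) = 816.
Subtract solutions that violate a single cap (substitute x_i' = x_i − (cap_i+1)): x_1 ≥ 4 gives C(14,3) = 364; x_2 ≥ 6 gives C(12,3) = 220; x_3 ≥ 6 gives C(12,3) = 220; x_4 ≥ 6 gives C(12,3) = 220. Together 1024.
Add back pairs where two caps are both exceeded: 56 + 56 + 56 + 20 + 20 + 20 = 228.
By inclusion–exclusion the count is 816 − 1024 + 228 = 20.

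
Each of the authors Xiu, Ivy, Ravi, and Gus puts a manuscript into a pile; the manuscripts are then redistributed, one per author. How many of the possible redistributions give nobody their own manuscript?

9

Let Aᵢ be the assignments in which author i gets their own manuscript. We want the size of the complement of A₁∪…∪A_4.
By inclusion–exclusion this is Σ_{j=0}^{4} (−1)^j C(4,j)·(4−j)!.
Computing: 24 − 24 + 12 − 4 + 1 = 9.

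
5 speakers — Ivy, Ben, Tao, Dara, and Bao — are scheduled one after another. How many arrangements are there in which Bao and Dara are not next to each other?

There are 5! = 120 arrangements in all. If Bao and Dara are adjacent, merging them into one block gives 2·(4)! = 48 arrangements.
Complementary counting: 120 − 48 = 72.

72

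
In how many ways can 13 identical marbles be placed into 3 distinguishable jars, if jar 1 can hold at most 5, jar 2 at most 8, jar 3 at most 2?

6

Without the upper bounds there are C(15,2) = 105 ways to split 13 among 3 jars.
Subtract solutions that violate a single cap (substitute x_i' = x_i − (cap_i+1)): x_1 ≥ 6 gives C(9,2) = 36; x_2 ≥ 9 gives C(6,2) = 15; x_3 ≥ 3 gives C(12,2) = 66. Together 117.
Add back pairs where two caps are both exceeded: 0 + 15 + 3 = 18.
By inclusion–exclusion the count is 105 − 117 + 18 = 6.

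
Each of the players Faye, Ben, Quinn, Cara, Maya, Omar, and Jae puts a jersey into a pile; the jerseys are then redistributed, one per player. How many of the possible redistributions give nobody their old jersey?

Let Aᵢ be the assignments in which player i gets their old jersey. We want the size of the complement of A₁∪…∪A_7.
By inclusion–exclusion this is Σ_{j=0}^{7} (−1)^j C(7,j)·(7−j)!.
Computing: 5040 − 5040 + 2520 − 840 + 210 − 42 + 7 − 1 = 1854.

1854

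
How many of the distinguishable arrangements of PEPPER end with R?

10

Fix R in the last position and arrange the remaining 5 letters.
Those 5 letters have E appearing twice and P appearing 3 times, giving (5)!/(3!·2!) = 10.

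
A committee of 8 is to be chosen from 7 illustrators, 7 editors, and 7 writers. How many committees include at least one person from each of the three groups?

With no constraint there are C(21,8) = 203490 possible selections.
Subtract selections that omit an entire group: no illustrators → C(14,8) = 3003; no editors → C(14,8) = 3003; no writers → C(14,8) = 3003.
Add back selections omitting two groups (i.e. drawn from a single group): C(7,8) + C(7,8) + C(7,8) = 0.
By inclusion–exclusion: 203490 − 9009 + 0 = 194481.

194481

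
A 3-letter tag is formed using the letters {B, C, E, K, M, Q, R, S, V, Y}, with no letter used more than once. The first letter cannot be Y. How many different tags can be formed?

The first letter has 10−1 = 9 choices (anything except Y).
The remaining 2 letters are filled from the other 9 symbols without repetition: 9 × 8 = 72.
Total: 9 × 72 = 648.

648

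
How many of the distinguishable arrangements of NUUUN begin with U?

6

With the first slot taken by U, it remains to arrange the other 4 letters (NUUN).
Those 4 letters have N appearing twice and U appearing twice, giving (4)!/(2!·2!) = 6.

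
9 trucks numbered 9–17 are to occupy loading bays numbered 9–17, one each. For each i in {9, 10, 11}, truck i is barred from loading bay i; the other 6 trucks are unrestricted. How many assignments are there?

256320

Let Aᵢ (for i ∈ {9, 10, 11}) be the placements that put truck i in its forbidden loading bay. Any j of these fix j positions, leaving (9−j)! ways to fill the rest, and there are C(3,j) ways to pick which j.
By inclusion–exclusion, the number of valid placements is Σ_{j=0}^{3} (−1)^j C(3,j)·(9−j)!.
Computing: 362880 − 120960 + 15120 − 720 = 256320.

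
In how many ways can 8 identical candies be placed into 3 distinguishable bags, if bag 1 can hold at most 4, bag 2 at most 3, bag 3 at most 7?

19

By stars and bars, unrestricted non-negative solutions to x_1+…+x_3 = 8 number C(8+2,2) = 45.
Subtract solutions that violate a single cap (substitute x_i' = x_i − (cap_i+1)): x_1 ≥ 5 gives C(5,2) = 10; x_2 ≥ 4 gives C(6,2) = 15; x_3 ≥ 8 gives C(2,2) = 1. Together 26.
No two caps can be exceeded simultaneously, so the pair terms are all 0.
By inclusion–exclusion the count is 45 − 26 + 0 = 19.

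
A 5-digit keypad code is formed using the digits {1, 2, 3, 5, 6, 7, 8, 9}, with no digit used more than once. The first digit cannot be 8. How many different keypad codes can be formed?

5880

The first digit has 8−1 = 7 choices (anything except 8).
The remaining 4 digits are filled from the other 7 symbols without repetition: 7 × 6 × 5 × 4 = 840.
Total: 7 × 840 = 5880.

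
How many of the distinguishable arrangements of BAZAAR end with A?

With the last slot taken by A, it remains to arrange the other 5 letters (BZAAR).
Those 5 letters have A appearing twice, giving (5)!/(2!) = 60.

60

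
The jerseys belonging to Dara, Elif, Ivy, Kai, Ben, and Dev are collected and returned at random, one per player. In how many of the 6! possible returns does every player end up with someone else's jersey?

265

This is the derangement count D_6: permutations of 6 items with no fixed point.
By inclusion–exclusion this is Σ_{j=0}^{6} (−1)^j C(6,j)·(6−j)!.
Computing: 720 − 720 + 360 − 120 + 30 − 6 + 1 = 265.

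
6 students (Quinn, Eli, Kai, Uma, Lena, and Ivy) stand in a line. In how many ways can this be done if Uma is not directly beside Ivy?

480

There are 6! = 720 arrangements in all. If Uma and Ivy are adjacent, merging them into one block gives 2·(5)! = 240 arrangements.
Complementary counting: 720 − 240 = 480.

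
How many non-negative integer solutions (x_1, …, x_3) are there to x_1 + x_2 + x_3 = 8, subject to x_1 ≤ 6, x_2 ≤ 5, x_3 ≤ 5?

30

Without the upper bounds there are C(10,2) = 45 ways to split 8 among 3 variables.
Subtract solutions that violate a single cap (substitute x_i' = x_i − (cap_i+1)): x_1 ≥ 7 gives C(3,2) = 3; x_2 ≥ 6 gives C(4,2) = 6; x_3 ≥ 6 gives C(4,2) = 6. Together 15.
No two caps can be exceeded simultaneously, so the pair terms are all 0.
By inclusion–exclusion the count is 45 − 15 + 0 = 30.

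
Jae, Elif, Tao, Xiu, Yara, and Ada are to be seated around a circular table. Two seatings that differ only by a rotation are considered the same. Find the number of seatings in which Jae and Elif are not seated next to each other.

72

All circular seatings of 6 people number (5)! = 120.
Those with Jae next to Elif: fuse the pair into one unit and seat 5 units around a circle — 2·(4)! = 48.
Subtracting, 120 − 48 = 72.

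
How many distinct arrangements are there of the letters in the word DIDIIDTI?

The 8 letters of DIDIIDTI have repeats: D appearing 3 times and I appearing 4 times.
So there are 8! / (4!·3!) = 280 distinguishable arrangements.

280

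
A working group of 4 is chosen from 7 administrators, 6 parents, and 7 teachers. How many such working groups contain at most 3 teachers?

4810

Split by how many teachers are chosen (0 through 3).
Sum: C(7,0)·C(13,4) + C(7,1)·C(13,3) + C(7,2)·C(13,2) + C(7,3)·C(13,1) = 715 + 2002 + 1638 + 455 = 4810.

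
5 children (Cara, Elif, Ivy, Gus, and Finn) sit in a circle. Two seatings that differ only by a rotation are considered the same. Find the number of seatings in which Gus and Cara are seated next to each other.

12

Treat {Gus, Cara} as one unit (2 internal orders) and seat the resulting 4 units around the table: (3)! circular arrangements.
So 2 × (3)! = 2 × 6 = 12.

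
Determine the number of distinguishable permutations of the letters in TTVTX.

20

Letter multiplicities in TTVTX: T×3, V×1, X×1.
So there are 5! / (3!) = 20 distinguishable arrangements.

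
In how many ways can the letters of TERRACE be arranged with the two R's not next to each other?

There are 7!/(2!·2!) = 1260 arrangements of TERRACE in total.
Arrangements with the R's together: treat RR as one letter, giving (6)!/(2!) = 360.
Hence 1260 − 360 = 900.

900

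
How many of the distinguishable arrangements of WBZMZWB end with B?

Fix B in the last position and arrange the remaining 6 letters.
Those 6 letters have W appearing twice and Z appearing twice, giving (6)!/(2!·2!) = 180.

180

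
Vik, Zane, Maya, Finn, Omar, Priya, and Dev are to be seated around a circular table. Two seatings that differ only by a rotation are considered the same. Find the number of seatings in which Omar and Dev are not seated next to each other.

480

All circular seatings of 7 people number (6)! = 720.
Those with Omar next to Dev: fuse the pair into one unit and seat 6 units around a circle — 2·(5)! = 240.
Subtracting, 720 − 240 = 480.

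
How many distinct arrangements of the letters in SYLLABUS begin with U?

1260

With the first slot taken by U, it remains to arrange the other 7 letters (SYLLABS).
Those 7 letters have L appearing twice and S appearing twice, giving (7)!/(2!·2!) = 1260.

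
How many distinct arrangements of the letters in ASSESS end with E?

5

With the last slot taken by E, it remains to arrange the other 5 letters (ASSSS).
Those 5 letters have S appearing 4 times, giving (5)!/(4!) = 5.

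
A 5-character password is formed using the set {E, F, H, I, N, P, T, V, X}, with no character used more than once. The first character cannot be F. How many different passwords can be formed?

The first character has 9−1 = 8 choices (anything except F).
The remaining 4 characters are filled from the other 8 symbols without repetition: 8 × 7 × 6 × 5 = 1680.
Total: 8 × 1680 = 13440.

13440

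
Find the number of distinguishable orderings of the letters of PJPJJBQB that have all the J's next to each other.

Treat the 3 copies of J as a single block. The multiset to arrange is then {JJJ, B, B, P, P, Q}, 6 items in all.
That gives (6)!/(2!·2!) = 180 arrangements.

180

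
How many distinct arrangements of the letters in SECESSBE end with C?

With the last slot taken by C, it remains to arrange the other 7 letters (SEESSBE).
Those 7 letters have E appearing 3 times and S appearing 3 times, giving (7)!/(3!·3!) = 140.

140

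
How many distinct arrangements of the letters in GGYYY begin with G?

4

With the first slot taken by G, it remains to arrange the other 4 letters (GYYY).
Those 4 letters have Y appearing 3 times, giving (4)!/(3!) = 4.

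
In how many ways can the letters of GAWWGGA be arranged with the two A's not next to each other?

There are 7!/(3!·2!·2!) = 210 arrangements of GAWWGGA in total.
Arrangements with the A's together: treat AA as one letter, giving (6)!/(3!·2!) = 60.
Subtracting, 210 − 60 = 150 arrangements keep the A's apart.

150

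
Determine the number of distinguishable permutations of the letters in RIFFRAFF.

840

RIFFRAFF has 8 letters with F appearing 4 times and R appearing twice.
Dividing 8! = 40320 by 4!·2! = 48 for the repeated letters gives 840.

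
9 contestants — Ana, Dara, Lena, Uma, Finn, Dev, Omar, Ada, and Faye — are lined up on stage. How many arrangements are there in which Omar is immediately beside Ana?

Glue Omar and Ana into one block (2 internal orders), leaving 8 units to arrange in a row.
That gives 2 × 8! = 2 × 40320 = 80640.

80640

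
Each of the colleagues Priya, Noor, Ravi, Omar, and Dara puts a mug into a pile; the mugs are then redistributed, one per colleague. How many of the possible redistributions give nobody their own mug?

This is the derangement count D_5: permutations of 5 items with no fixed point.
By inclusion–exclusion this is Σ_{j=0}^{5} (−1)^j C(5,j)·(5−j)!.
Computing: 120 − 120 + 60 − 20 + 5 − 1 = 44.

44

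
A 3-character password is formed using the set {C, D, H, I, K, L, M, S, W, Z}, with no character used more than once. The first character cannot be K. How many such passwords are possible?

648

The first character has 10−1 = 9 choices (anything except K).
The remaining 2 characters are filled from the other 9 symbols without repetition: 9 × 8 = 72.
Total: 9 × 72 = 648.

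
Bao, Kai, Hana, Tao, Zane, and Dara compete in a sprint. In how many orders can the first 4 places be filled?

This is an ordered selection of 4 from 6: P(6,4).
That gives 6 × 5 × 4 × 3 = 360.

360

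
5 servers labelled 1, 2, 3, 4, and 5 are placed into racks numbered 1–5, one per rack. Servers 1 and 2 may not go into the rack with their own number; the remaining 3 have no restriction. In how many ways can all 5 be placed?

Let Aᵢ (for i ∈ {1, 2}) be the placements that put server i in its forbidden rack. Any j of these fix j positions, leaving (5−j)! ways to fill the rest, and there are C(2,j) ways to pick which j.
By inclusion–exclusion, the number of valid placements is Σ_{j=0}^{2} (−1)^j C(2,j)·(5−j)!.
Computing: 120 − 48 + 6 = 78.

78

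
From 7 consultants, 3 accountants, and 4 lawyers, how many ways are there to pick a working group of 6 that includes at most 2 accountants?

Split by how many accountants are chosen (0 through 2).
Sum: C(3,0)·C(11,6) + C(3,1)·C(11,5) + C(3,2)·C(11,4) = 462 + 1386 + 990 = 2838.

2838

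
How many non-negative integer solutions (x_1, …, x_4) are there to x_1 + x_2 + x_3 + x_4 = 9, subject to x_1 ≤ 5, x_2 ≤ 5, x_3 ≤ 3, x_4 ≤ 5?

Ignoring the caps, the number of non-negative solutions to x_1+…+x_4 = 9 is C(12,3) = 220.
Subtract solutions that violate a single cap (substitute x_i' = x_i − (cap_i+1)): x_1 ≥ 6 gives C(6,3) = 20; x_2 ≥ 6 gives C(6,3) = 20; x_3 ≥ 4 gives C(8,3) = 56; x_4 ≥ 6 gives C(6,3) = 20. Together 116.
No two caps can be exceeded simultaneously, so the pair terms are all 0.
By inclusion–exclusion the count is 220 − 116 + 0 = 104.

104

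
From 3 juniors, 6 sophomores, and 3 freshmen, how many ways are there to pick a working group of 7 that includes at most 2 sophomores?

96

Split by how many sophomores are chosen (0 through 2).
Sum: C(6,0)·C(6,7) + C(6,1)·C(6,6) + C(6,2)·C(6,5) = 0 + 6 + 90 = 96.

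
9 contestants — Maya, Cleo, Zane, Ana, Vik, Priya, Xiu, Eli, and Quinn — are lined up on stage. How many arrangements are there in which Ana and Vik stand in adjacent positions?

80640

Treat {Ana, Vik} as a single unit. There are 8 units to order, and the pair itself can be ordered 2 ways.
So the count is 2·(8)! = 80640.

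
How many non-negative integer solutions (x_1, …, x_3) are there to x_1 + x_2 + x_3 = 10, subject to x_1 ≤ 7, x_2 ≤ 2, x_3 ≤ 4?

Ignoring the caps, the number of non-negative solutions to x_1+…+x_3 = 10 is C(12,2) = 66.
Subtract solutions that violate a single cap (substitute x_i' = x_i − (cap_i+1)): x_1 ≥ 8 gives C(4,2) = 6; x_2 ≥ 3 gives C(9,2) = 36; x_3 ≥ 5 gives C(7,2) = 21. Together 63.
Add back pairs where two caps are both exceeded: 0 + 0 + 6 = 6.
By inclusion–exclusion the count is 66 − 63 + 6 = 9.

9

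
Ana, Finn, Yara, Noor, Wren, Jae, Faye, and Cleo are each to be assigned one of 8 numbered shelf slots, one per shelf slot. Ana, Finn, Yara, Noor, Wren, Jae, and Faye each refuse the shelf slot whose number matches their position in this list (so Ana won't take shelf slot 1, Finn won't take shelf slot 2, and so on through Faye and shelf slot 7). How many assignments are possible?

Let Aᵢ (for 1 ≤ i ≤ 7) be the placements that put person i in their forbidden shelf slot. Any j of these fix j positions, leaving (8−j)! ways to fill the rest, and there are C(7,j) ways to pick which j.
By inclusion–exclusion, the number of valid placements is Σ_{j=0}^{7} (−1)^j C(7,j)·(8−j)!.
Computing: 40320 − 35280 + 15120 − 4200 + 840 − 126 + 14 − 1 = 16687.

16687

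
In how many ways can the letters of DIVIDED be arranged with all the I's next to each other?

120

Treat the 2 copies of I as a single block. The multiset to arrange is then {II, D, D, D, E, V}, 6 items in all.
That gives (6)!/(3!) = 120 arrangements.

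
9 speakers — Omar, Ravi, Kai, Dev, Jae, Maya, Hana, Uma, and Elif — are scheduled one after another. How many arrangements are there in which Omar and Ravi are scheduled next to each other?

Place the 7 others and the Omar-Ravi pair as 8 objects in a line; the pair has 2 internal arrangements.
That gives 2 × 8! = 2 × 40320 = 80640.

80640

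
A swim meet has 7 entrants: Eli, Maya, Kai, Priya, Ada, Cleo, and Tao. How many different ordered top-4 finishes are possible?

840

This is an ordered selection of 4 from 7: P(7,4).
That gives 7 × 6 × 5 × 4 = 840.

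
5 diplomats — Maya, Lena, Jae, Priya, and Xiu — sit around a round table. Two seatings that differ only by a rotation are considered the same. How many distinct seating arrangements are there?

24

Seat Maya anywhere (absorbing the rotational symmetry), then permute the other 4: (4)! = 24.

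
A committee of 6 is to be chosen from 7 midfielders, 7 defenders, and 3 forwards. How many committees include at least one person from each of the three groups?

8967

Unrestricted: C(17,6) = 12376 ways to pick any 6 of the 17.
Selections missing a whole group: no midfielders → C(10,6) = 210; no defenders → C(10,6) = 210; no forwards → C(14,6) = 3003.
Add back selections omitting two groups (i.e. drawn from a single group): C(7,6) + C(7,6) + C(3,6) = 14.
By inclusion–exclusion: 12376 − 3423 + 14 = 8967.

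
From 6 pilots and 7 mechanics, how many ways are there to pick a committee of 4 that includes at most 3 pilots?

700

Split by how many pilots are chosen (0 through 3).
Sum: C(6,0)·C(7,4) + C(6,1)·C(7,3) + C(6,2)·C(7,2) + C(6,3)·C(7,1) = 35 + 210 + 315 + 140 = 700.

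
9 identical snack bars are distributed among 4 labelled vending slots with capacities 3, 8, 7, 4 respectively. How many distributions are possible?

Without the upper bounds there are C(12,3) = 220 ways to split 9 among 4 vending slots.
Subtract solutions that violate a single cap (substitute x_i' = x_i − (cap_i+1)): x_1 ≥ 4 gives C(8,3) = 56; x_2 ≥ 9 gives C(3,3) = 1; x_3 ≥ 8 gives C(4,3) = 4; x_4 ≥ 5 gives C(7,3) = 35. Together 96.
Add back pairs where two caps are both exceeded: 0 + 0 + 1 + 0 + 0 + 0 = 1.
By inclusion–exclusion the count is 220 − 96 + 1 = 125.

125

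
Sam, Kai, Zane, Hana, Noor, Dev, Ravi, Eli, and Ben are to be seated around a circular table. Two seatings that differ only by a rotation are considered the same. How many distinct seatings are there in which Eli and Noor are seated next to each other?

Treat {Eli, Noor} as one unit (2 internal orders) and seat the resulting 8 units around the table: (7)! circular arrangements.
So 2 × (7)! = 2 × 5040 = 10080.

10080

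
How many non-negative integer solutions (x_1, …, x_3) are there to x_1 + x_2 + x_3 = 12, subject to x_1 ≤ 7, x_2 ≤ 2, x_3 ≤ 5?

By stars and bars, unrestricted non-negative solutions to x_1+…+x_3 = 12 number C(12+2,2) = 91.
Subtract solutions that violate a single cap (substitute x_i' = x_i − (cap_i+1)): x_1 ≥ 8 gives C(6,2) = 15; x_2 ≥ 3 gives C(11,2) = 55; x_3 ≥ 6 gives C(8,2) = 28. Together 98.
Add back pairs where two caps are both exceeded: 3 + 0 + 10 = 13.
By inclusion–exclusion the count is 91 − 98 + 13 = 6.

6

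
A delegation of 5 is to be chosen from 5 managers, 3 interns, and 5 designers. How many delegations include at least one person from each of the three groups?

Unrestricted: C(13,5) = 1287 ways to pick any 5 of the 13.
Subtract selections that omit an entire group: no managers → C(8,5) = 56; no interns → C(10,5) = 252; no designers → C(8,5) = 56.
Add back selections omitting two groups (i.e. drawn from a single group): C(5,5) + C(3,5) + C(5,5) = 2.
By inclusion–exclusion: 1287 − 364 + 2 = 925.

925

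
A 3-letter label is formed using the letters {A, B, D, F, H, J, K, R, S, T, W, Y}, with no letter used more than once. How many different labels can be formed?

1320

Choose and order 3 of the 12 symbols: the first letter has 12 options, the next 11, then 10.
That product is 12 × 11 × 10 = 1320.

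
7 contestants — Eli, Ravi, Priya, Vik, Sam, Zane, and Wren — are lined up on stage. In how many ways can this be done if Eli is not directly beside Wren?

Of the 7! = 5040 arrangements, those with Eli and Wren adjacent number 2 × 6! = 1440 (treat the pair as a block with 2 internal orders).
So 5040 − 1440 = 3600 arrangements keep them apart.

3600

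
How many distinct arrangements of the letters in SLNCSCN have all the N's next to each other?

Treat the 2 copies of N as a single block. The multiset to arrange is then {NN, C, C, L, S, S}, 6 items in all.
That gives (6)!/(2!·2!) = 180 arrangements.

180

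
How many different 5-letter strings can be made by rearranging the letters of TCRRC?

The 5 letters of TCRRC have repeats: C appearing twice and R appearing twice.
The number of distinct arrangements is 5!/(2!·2!) = 120/4 = 30.

30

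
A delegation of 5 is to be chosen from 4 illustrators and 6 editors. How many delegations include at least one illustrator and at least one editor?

246

Unrestricted: C(10,5) = 252 ways to pick any 5 of the 10.
Selections missing a whole group: no illustrators → C(6,5) = 6; no editors → C(4,5) = 0.
Both groups omitted at once is impossible, so 252 − 6 = 246.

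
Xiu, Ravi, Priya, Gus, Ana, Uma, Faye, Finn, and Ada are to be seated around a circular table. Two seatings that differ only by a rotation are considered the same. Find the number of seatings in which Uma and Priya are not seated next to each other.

30240

Without the restriction there are (8)! = 40320 seatings.
Those with Uma next to Priya: fuse the pair into one unit and seat 8 units around a circle — 2·(7)! = 10080.
Subtracting, 40320 − 10080 = 30240.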